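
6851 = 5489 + 1362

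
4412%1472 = 1468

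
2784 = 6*464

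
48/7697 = 48/7697 = 0.01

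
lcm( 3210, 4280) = 12840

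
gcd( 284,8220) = 4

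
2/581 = 2/581 = 0.00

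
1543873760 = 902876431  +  640997329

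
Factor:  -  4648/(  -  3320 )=5^( - 1 )*7^1= 7/5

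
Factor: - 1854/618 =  - 3 = - 3^1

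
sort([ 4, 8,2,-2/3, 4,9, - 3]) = [ - 3, - 2/3,  2, 4, 4,8,  9]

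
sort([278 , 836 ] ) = [ 278,836]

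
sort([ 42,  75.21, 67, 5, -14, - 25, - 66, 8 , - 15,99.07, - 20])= [ - 66, - 25, -20, - 15, -14,5, 8,42,67,  75.21, 99.07]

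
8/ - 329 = -8/329 = - 0.02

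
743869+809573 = 1553442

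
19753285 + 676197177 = 695950462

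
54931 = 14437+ 40494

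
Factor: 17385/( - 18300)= -19/20 = - 2^( - 2)*5^( - 1) * 19^1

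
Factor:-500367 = -3^1 * 7^1*23827^1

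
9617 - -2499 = 12116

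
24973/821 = 24973/821 = 30.42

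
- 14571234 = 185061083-199632317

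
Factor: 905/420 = 181/84 = 2^(  -  2)  *3^ (-1)*7^ ( - 1 )*181^1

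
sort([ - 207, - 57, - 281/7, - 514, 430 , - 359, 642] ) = [ - 514, - 359, - 207, - 57, - 281/7, 430, 642]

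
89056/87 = 1023 + 55/87 =1023.63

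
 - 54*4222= - 227988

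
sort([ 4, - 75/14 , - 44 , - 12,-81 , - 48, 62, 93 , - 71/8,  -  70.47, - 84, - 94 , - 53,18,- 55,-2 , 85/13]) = [ - 94, - 84, - 81, - 70.47 , - 55, - 53, - 48, - 44 , - 12,-71/8, - 75/14 , - 2, 4 , 85/13, 18 , 62,93 ]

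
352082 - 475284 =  - 123202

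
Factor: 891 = 3^4*11^1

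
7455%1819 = 179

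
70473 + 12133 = 82606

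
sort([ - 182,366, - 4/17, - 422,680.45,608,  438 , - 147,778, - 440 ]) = [ - 440, - 422, - 182, - 147,  -  4/17,366,438 , 608,680.45,778]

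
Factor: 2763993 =3^1 * 921331^1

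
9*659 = 5931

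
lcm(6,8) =24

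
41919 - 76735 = -34816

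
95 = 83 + 12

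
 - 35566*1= -35566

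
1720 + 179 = 1899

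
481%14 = 5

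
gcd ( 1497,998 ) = 499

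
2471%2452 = 19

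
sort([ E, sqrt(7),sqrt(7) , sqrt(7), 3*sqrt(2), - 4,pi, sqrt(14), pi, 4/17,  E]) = [ - 4, 4/17,sqrt( 7 ), sqrt (7), sqrt(7 ) , E, E,pi, pi,sqrt (14), 3*sqrt( 2)]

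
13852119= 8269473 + 5582646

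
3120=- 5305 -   -  8425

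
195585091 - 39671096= 155913995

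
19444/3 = 19444/3 = 6481.33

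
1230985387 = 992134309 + 238851078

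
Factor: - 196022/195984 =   -  2^( - 3)* 3^(  -  2)*1361^(-1)*98011^1 = - 98011/97992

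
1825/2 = 1825/2  =  912.50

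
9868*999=9858132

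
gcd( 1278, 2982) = 426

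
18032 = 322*56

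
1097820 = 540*2033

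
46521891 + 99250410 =145772301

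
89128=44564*2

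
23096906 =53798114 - 30701208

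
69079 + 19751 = 88830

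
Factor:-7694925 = -3^1*5^2 * 7^1*14657^1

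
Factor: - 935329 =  - 109^1*8581^1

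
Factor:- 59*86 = -5074= - 2^1*43^1*59^1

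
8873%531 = 377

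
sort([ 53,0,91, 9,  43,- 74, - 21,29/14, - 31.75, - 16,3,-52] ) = [ - 74,-52, - 31.75, - 21, - 16, 0 , 29/14,3,9, 43, 53,91]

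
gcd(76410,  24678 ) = 54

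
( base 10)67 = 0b1000011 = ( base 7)124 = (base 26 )2F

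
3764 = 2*1882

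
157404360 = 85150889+72253471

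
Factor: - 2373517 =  - 431^1*5507^1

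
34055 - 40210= - 6155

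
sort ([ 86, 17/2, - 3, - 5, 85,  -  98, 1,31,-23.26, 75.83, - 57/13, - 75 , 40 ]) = [ - 98,-75, - 23.26,  -  5, - 57/13, - 3, 1, 17/2, 31, 40, 75.83, 85, 86 ]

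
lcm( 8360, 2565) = 225720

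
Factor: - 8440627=-13^1*649279^1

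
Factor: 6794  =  2^1*43^1*79^1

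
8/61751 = 8/61751=0.00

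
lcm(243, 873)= 23571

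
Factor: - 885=-3^1*5^1*59^1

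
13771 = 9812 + 3959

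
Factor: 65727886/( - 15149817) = -2^1 * 3^( - 2 )*7^1*73^2*881^1*1683313^(-1) 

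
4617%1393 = 438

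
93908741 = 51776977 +42131764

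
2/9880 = 1/4940 = 0.00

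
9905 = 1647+8258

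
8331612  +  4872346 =13203958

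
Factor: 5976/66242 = 2988/33121 = 2^2*3^2*11^(-1)*83^1*3011^( -1)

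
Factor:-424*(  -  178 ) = 2^4*53^1*89^1 = 75472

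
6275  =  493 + 5782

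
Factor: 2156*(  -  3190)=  - 6877640=- 2^3*5^1*7^2*11^2 *29^1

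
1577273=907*1739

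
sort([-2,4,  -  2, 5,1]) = [ -2, - 2,1, 4,  5]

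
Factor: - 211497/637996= - 2^( - 2)*3^1*11^1*13^1*17^1*29^1*159499^( - 1)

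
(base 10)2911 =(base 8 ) 5537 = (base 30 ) 371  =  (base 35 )2D6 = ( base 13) 142C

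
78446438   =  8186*9583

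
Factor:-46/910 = -23/455  =  - 5^(  -  1)*7^( - 1) *13^( - 1 )*23^1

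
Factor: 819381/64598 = 2^(-1)*3^1*32299^( - 1 ) * 273127^1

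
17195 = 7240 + 9955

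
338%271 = 67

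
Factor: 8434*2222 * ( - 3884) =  -2^4*11^1*101^1 * 971^1*4217^1=- 72787511632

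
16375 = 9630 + 6745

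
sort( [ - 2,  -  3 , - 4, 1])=[ - 4, - 3,-2,  1 ] 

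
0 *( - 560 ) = 0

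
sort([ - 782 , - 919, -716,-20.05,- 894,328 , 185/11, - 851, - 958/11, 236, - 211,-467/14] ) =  [ - 919, - 894,-851  , - 782, - 716, - 211,-958/11, - 467/14, - 20.05,  185/11 , 236,328] 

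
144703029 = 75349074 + 69353955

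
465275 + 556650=1021925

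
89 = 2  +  87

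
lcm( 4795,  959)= 4795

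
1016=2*508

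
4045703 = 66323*61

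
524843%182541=159761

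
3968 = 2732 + 1236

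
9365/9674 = 9365/9674 = 0.97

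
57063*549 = 31327587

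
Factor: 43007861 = 13^1*23^1*83^1*1733^1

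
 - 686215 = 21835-708050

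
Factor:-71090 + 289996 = 2^1*109453^1=218906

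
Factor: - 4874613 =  - 3^1*41^1*39631^1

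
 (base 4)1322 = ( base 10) 122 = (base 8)172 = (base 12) a2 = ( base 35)3H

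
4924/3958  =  2462/1979 = 1.24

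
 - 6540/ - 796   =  1635/199 = 8.22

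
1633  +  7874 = 9507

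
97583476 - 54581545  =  43001931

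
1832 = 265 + 1567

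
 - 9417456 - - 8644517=-772939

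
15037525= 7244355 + 7793170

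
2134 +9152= 11286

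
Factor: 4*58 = 2^3  *  29^1=232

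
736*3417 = 2514912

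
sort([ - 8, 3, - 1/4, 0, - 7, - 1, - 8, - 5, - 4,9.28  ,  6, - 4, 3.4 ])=[ - 8, - 8, - 7, - 5, - 4,  -  4, - 1, - 1/4,0,3, 3.4, 6, 9.28 ]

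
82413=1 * 82413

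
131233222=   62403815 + 68829407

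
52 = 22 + 30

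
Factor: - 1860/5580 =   -  3^(- 1) = -1/3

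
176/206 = 88/103   =  0.85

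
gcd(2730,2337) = 3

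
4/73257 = 4/73257 = 0.00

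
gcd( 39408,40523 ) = 1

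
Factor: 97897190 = 2^1*5^1*37^2*7151^1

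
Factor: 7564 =2^2 * 31^1*61^1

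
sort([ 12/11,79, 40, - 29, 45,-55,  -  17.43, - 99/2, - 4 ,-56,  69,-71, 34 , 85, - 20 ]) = [ - 71,-56, - 55  ,  -  99/2, - 29, - 20, - 17.43,-4,12/11,34,  40,45,69,79,85 ]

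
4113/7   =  587+4/7  =  587.57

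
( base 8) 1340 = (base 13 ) 448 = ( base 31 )nn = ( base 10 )736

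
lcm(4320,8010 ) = 384480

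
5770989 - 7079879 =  - 1308890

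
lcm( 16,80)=80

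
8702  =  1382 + 7320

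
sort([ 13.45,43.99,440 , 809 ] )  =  [ 13.45, 43.99,440,809 ] 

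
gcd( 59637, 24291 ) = 3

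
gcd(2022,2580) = 6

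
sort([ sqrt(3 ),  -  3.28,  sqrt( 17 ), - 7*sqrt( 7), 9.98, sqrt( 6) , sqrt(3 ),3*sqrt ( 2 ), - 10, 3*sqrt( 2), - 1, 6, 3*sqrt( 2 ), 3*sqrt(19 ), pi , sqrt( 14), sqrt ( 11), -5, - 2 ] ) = [ - 7*sqrt( 7 ), - 10, - 5 , - 3.28 , - 2, - 1, sqrt(3),sqrt(3) , sqrt( 6), pi, sqrt( 11), sqrt(14),  sqrt( 17 ), 3*sqrt( 2),  3*sqrt( 2 ),3*sqrt( 2 ), 6, 9.98, 3*sqrt(19)]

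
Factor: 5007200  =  2^5*5^2*11^1*569^1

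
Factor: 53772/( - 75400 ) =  - 13443/18850= - 2^( - 1)*3^1*5^(-2 )*13^ (-1)*29^( -1)*4481^1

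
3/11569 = 3/11569 = 0.00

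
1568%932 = 636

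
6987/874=7 + 869/874 =7.99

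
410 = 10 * 41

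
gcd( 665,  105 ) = 35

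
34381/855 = 40 + 181/855 = 40.21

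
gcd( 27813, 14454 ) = 219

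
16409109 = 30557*537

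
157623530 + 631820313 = 789443843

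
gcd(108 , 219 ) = 3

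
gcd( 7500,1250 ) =1250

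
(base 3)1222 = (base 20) 2d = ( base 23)27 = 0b110101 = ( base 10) 53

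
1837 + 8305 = 10142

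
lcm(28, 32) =224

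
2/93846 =1/46923=0.00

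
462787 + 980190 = 1442977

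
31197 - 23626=7571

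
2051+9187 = 11238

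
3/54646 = 3/54646 = 0.00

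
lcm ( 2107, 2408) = 16856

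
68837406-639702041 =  - 570864635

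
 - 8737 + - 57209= - 65946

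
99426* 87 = 8650062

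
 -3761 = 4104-7865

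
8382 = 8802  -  420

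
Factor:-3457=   -  3457^1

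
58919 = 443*133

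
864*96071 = 83005344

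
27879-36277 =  - 8398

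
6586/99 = 66 + 52/99  =  66.53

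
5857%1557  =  1186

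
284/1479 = 284/1479 = 0.19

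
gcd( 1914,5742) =1914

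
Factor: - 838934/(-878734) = 419467^1*439367^ (  -  1 )= 419467/439367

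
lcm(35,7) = 35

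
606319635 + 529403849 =1135723484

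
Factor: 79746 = 2^1*3^1*13291^1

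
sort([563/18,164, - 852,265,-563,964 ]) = [ - 852, - 563, 563/18,164,265,964] 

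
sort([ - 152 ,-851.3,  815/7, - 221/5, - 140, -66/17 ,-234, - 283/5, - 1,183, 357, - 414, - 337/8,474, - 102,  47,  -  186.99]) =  [ - 851.3, - 414,-234, - 186.99, - 152, - 140,  -  102, - 283/5, - 221/5, - 337/8,-66/17, - 1,47, 815/7,183,  357, 474] 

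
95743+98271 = 194014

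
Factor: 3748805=5^1*749761^1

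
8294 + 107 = 8401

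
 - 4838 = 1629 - 6467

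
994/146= 6 + 59/73 = 6.81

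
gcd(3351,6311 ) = 1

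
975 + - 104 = 871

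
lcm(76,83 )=6308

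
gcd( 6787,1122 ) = 11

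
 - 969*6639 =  - 6433191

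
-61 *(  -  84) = 5124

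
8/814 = 4/407 = 0.01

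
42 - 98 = - 56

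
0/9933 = 0 = 0.00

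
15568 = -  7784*(-2)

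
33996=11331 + 22665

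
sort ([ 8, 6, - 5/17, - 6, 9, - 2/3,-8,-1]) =[  -  8,- 6,-1, - 2/3, - 5/17,6, 8,9]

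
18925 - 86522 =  - 67597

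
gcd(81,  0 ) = 81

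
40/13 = 3+ 1/13 = 3.08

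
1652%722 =208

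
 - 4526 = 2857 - 7383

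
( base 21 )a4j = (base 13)2092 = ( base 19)c9a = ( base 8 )10641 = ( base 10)4513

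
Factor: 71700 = 2^2 * 3^1*5^2*239^1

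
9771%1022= 573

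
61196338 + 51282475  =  112478813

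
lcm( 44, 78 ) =1716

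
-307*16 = -4912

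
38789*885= 34328265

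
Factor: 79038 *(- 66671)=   -  5269542498=-2^1*3^2* 11^2* 19^1 * 29^1* 4391^1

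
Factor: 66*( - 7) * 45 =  - 20790 =- 2^1*3^3*5^1*7^1*11^1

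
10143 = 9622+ 521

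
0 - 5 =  -5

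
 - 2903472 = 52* ( - 55836) 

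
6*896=5376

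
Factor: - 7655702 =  - 2^1*661^1*5791^1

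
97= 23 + 74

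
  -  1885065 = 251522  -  2136587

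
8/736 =1/92 = 0.01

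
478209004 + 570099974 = 1048308978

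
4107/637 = 6 +285/637 = 6.45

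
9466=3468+5998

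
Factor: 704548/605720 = 2^ ( - 1)*5^( - 1) * 13^1 * 17^1*19^( - 1) = 221/190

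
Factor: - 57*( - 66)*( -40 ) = -2^4*3^2* 5^1*11^1*19^1 = - 150480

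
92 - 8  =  84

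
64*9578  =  612992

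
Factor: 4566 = 2^1*3^1*761^1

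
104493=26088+78405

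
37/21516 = 37/21516 = 0.00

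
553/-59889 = -1 + 59336/59889 = -0.01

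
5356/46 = 116 + 10/23=116.43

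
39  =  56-17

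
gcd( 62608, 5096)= 728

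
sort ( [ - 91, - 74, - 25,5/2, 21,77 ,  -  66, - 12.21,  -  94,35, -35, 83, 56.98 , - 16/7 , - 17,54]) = [-94,-91, - 74,-66, - 35,-25,-17, - 12.21, - 16/7,  5/2, 21, 35  ,  54, 56.98,77,  83]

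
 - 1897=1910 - 3807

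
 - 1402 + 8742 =7340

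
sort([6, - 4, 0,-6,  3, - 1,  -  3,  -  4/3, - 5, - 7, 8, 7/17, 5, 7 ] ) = [-7,-6,-5 , - 4, - 3, - 4/3, - 1,0, 7/17,3, 5,6, 7, 8]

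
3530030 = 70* 50429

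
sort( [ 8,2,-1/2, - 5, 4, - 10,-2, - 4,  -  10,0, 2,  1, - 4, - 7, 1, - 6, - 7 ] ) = [-10, - 10, - 7, - 7, - 6, - 5,  -  4,  -  4, - 2, - 1/2, 0,  1, 1, 2, 2, 4, 8 ] 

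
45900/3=15300 = 15300.00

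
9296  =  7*1328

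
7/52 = 7/52 = 0.13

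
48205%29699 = 18506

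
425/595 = 5/7  =  0.71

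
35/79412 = 35/79412 = 0.00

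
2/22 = 1/11=0.09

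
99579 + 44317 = 143896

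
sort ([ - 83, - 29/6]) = [- 83, - 29/6]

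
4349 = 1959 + 2390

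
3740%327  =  143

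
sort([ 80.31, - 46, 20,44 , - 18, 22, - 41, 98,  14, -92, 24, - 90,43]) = [-92, - 90, - 46, - 41,-18,  14, 20, 22 , 24 , 43, 44,80.31, 98] 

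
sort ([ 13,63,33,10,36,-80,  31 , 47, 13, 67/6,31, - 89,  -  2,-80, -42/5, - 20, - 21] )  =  [  -  89, - 80,  -  80,-21,  -  20, - 42/5, - 2, 10,67/6,13,13,31,31, 33, 36,47,63]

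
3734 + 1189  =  4923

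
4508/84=53 + 2/3 = 53.67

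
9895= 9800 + 95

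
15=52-37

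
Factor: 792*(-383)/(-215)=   303336/215 =2^3*3^2*5^( - 1)*11^1*43^( - 1)*383^1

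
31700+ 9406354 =9438054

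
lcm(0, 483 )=0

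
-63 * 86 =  - 5418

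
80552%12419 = 6038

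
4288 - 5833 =  -  1545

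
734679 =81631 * 9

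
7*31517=220619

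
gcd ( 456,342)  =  114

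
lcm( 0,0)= 0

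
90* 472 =42480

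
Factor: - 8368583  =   - 163^1*51341^1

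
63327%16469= 13920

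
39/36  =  13/12 = 1.08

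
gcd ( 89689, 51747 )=1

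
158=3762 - 3604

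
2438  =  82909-80471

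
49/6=49/6 = 8.17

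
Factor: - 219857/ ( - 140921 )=869/557 = 11^1 * 79^1*557^( - 1)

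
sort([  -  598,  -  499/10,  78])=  [ -598, - 499/10, 78 ]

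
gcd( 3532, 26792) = 4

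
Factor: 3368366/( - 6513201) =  - 2^1*3^(  -  2)* 73^1*641^( - 1)*1129^( - 1)*23071^1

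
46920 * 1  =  46920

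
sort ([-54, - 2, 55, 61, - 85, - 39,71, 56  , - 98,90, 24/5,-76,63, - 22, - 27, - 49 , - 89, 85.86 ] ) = [ - 98, - 89, - 85, - 76, - 54, - 49, - 39, - 27,- 22,-2, 24/5, 55,56,61,63,71, 85.86, 90] 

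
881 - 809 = 72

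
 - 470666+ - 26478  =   - 497144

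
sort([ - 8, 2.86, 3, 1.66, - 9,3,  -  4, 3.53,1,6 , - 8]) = [ - 9, - 8 , - 8, - 4, 1,1.66,2.86, 3,3,3.53, 6] 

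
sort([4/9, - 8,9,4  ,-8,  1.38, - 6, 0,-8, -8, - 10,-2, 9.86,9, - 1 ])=[ - 10, -8,-8,  -  8, - 8, - 6,  -  2, - 1, 0,4/9, 1.38,4,9,9, 9.86] 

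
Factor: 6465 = 3^1*5^1*431^1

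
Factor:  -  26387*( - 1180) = 2^2*5^1 *59^1*26387^1 = 31136660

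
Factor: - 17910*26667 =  - 2^1*3^4*5^1 * 199^1*2963^1 = - 477605970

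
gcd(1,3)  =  1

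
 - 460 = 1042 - 1502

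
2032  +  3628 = 5660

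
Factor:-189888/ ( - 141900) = 368/275 = 2^4 * 5^( - 2 ) * 11^(-1)*23^1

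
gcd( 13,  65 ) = 13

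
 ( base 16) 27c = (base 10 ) 636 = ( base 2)1001111100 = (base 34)IO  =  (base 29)lr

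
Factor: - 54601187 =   -  54601187^1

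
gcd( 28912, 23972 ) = 52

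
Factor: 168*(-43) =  - 2^3*3^1*7^1*43^1 = -7224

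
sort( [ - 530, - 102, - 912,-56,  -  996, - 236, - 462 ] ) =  [-996, - 912,  -  530,-462, - 236, -102 ,- 56 ]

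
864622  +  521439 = 1386061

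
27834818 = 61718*451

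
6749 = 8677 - 1928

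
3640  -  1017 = 2623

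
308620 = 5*61724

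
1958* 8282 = 16216156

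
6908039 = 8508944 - 1600905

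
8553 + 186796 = 195349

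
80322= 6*13387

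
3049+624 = 3673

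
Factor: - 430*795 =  - 2^1*3^1*5^2 *43^1*53^1   =  - 341850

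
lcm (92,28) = 644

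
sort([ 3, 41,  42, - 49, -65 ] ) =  [ - 65, - 49,3, 41,42] 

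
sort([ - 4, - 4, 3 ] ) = [ - 4,-4, 3 ] 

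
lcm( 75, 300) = 300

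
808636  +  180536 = 989172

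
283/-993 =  - 1 + 710/993 = - 0.28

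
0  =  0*1033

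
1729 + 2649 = 4378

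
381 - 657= - 276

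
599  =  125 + 474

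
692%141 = 128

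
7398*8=59184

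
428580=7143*60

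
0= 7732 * 0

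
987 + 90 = 1077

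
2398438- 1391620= 1006818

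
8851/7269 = 1 + 1582/7269 = 1.22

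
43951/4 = 10987+ 3/4= 10987.75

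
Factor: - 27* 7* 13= - 2457 =- 3^3*7^1 *13^1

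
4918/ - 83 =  - 4918/83 = - 59.25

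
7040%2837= 1366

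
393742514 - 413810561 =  - 20068047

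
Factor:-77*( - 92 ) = 2^2*7^1*11^1*23^1= 7084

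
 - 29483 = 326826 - 356309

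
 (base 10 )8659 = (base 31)90A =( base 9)12781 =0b10000111010011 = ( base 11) 6562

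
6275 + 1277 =7552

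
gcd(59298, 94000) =2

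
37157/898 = 41+339/898 = 41.38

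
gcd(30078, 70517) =1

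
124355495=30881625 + 93473870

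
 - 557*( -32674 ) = 18199418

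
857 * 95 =81415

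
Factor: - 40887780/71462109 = -2^2*5^1*73^( - 1) * 2161^( - 1)*4513^1= -  90260/157753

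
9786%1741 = 1081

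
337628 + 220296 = 557924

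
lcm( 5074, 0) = 0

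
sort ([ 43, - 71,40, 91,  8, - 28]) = [-71,  -  28,8, 40,43, 91]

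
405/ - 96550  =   - 81/19310 =-  0.00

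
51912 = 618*84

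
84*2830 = 237720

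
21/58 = 21/58=0.36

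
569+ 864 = 1433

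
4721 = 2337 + 2384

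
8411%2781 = 68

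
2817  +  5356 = 8173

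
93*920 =85560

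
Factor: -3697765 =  - 5^1*739553^1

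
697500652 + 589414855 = 1286915507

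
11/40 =11/40 = 0.28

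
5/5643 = 5/5643 = 0.00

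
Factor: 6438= 2^1*3^1*29^1*37^1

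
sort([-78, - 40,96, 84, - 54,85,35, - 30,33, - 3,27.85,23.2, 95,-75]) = [ - 78,-75,-54,  -  40, - 30,-3,23.2, 27.85, 33,  35, 84, 85,95,96] 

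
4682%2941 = 1741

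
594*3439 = 2042766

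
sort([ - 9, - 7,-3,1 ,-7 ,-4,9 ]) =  [ - 9, - 7,-7, - 4, - 3,1,9]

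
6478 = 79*82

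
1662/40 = 831/20 = 41.55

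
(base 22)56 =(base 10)116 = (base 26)4C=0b1110100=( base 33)3h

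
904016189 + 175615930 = 1079632119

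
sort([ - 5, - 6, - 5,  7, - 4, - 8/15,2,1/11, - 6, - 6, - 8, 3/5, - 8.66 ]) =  [ - 8.66, - 8, - 6, - 6,-6 , - 5,-5, - 4, - 8/15, 1/11,  3/5,2,7] 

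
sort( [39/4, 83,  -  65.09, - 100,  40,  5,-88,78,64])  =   [ - 100,  -  88,-65.09,5,39/4  ,  40,64,78,83]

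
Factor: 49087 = 191^1*257^1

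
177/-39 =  - 59/13 = - 4.54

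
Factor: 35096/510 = 17548/255 = 2^2*3^( - 1)*5^ ( - 1) * 17^( - 1 )*41^1*107^1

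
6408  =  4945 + 1463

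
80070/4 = 40035/2  =  20017.50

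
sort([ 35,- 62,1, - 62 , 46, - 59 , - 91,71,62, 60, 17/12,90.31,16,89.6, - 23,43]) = [  -  91, - 62, - 62,  -  59, - 23  ,  1,17/12, 16,35,43,46,60, 62,71,89.6, 90.31 ] 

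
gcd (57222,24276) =1734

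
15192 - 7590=7602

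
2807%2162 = 645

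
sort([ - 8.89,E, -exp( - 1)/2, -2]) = [-8.89, - 2,-exp( -1) /2, E]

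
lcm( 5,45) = 45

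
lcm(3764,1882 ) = 3764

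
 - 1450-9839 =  - 11289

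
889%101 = 81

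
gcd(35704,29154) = 2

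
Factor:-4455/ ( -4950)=9/10 = 2^(  -  1 )*3^2*5^( - 1 ) 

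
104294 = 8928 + 95366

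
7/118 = 7/118 = 0.06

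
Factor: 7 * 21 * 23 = 3^1*7^2 * 23^1 = 3381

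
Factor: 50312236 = 2^2*13^1*43^1*22501^1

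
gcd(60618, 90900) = 6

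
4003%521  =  356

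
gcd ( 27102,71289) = 3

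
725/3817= 725/3817 = 0.19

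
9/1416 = 3/472 = 0.01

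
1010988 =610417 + 400571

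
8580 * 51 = 437580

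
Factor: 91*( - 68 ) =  - 2^2*7^1*13^1*17^1 = -6188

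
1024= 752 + 272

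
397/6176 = 397/6176 = 0.06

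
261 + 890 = 1151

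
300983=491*613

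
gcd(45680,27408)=9136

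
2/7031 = 2/7031  =  0.00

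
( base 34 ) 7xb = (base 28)bld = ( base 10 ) 9225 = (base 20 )1315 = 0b10010000001001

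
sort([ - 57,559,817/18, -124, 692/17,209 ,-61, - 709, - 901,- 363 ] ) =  [  -  901,-709, - 363,-124, - 61,-57,692/17,817/18, 209, 559 ] 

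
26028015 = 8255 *3153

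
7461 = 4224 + 3237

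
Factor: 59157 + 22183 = 81340 = 2^2 *5^1*7^2*83^1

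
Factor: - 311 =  - 311^1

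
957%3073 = 957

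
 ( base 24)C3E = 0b1101101010110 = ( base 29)899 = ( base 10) 6998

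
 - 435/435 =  - 1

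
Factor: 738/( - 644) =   -  369/322 = - 2^( - 1)*3^2*7^( - 1) *23^( - 1 ) * 41^1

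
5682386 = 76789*74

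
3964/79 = 50 + 14/79 = 50.18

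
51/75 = 17/25 =0.68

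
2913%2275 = 638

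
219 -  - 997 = 1216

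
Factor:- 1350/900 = -3/2 = - 2^ ( - 1) *3^1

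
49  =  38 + 11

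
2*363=726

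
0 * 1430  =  0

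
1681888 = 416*4043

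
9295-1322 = 7973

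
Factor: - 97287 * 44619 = - 4340848653 = - 3^2 *107^1* 139^1*32429^1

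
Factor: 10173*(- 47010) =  - 2^1*3^2*5^1*1567^1*3391^1=- 478232730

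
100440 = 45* 2232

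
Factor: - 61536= - 2^5*3^1*641^1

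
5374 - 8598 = - 3224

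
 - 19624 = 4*( - 4906)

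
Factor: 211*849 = 3^1*211^1*283^1=179139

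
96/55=1 + 41/55 = 1.75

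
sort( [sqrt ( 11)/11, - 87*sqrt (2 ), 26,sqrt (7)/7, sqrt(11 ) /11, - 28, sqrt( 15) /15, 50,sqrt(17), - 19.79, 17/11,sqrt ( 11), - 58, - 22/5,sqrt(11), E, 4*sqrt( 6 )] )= [ - 87 * sqrt ( 2),-58, - 28,-19.79,-22/5 , sqrt ( 15) /15, sqrt(11)/11, sqrt(11 ) /11, sqrt ( 7)/7,  17/11,E, sqrt (11 ), sqrt(11),sqrt( 17), 4*sqrt( 6),26,50] 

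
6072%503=36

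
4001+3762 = 7763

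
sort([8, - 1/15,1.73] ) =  [ - 1/15,  1.73,8 ] 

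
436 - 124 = 312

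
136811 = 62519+74292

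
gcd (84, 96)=12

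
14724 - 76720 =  - 61996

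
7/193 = 7/193 = 0.04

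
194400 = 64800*3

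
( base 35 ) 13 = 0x26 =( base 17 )24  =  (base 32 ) 16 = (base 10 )38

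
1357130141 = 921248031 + 435882110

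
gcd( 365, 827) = 1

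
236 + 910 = 1146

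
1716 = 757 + 959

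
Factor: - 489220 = -2^2*5^1*61^1*401^1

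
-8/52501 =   -  1 + 52493/52501 = -0.00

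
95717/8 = 95717/8 =11964.62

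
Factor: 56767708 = 2^2*14191927^1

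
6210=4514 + 1696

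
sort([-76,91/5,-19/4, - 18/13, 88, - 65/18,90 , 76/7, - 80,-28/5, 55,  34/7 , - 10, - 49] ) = [ - 80, - 76, - 49,-10, - 28/5, - 19/4, - 65/18, - 18/13, 34/7,  76/7,91/5,55,88, 90 ] 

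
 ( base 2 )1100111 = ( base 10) 103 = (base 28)3j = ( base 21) 4J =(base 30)3d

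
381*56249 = 21430869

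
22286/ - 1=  - 22286/1 = - 22286.00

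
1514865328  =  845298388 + 669566940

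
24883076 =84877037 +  - 59993961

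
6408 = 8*801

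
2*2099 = 4198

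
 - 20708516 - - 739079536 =718371020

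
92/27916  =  23/6979 =0.00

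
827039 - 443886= 383153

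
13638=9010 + 4628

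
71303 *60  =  4278180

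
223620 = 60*3727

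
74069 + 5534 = 79603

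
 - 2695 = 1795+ - 4490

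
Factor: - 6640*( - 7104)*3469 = 163634672640 = 2^10  *  3^1*5^1 * 37^1*83^1*3469^1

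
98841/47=2103 =2103.00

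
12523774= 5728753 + 6795021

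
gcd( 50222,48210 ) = 2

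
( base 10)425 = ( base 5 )3200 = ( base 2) 110101001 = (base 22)J7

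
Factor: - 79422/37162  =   - 3^1*7^1 * 17^(-1)*31^1*61^1*1093^( - 1 ) = - 39711/18581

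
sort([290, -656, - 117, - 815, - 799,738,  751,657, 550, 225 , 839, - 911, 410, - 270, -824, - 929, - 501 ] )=[ - 929, - 911,-824, - 815, - 799, - 656, - 501, - 270, - 117, 225,290, 410, 550, 657,738 , 751, 839]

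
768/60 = 64/5 = 12.80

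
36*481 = 17316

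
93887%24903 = 19178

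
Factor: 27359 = 109^1* 251^1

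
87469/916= 95 + 449/916 = 95.49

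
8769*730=6401370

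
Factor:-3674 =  - 2^1*11^1*167^1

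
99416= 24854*4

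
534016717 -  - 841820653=1375837370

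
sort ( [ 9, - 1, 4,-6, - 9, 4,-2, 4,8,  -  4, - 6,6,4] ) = [ - 9, - 6,  -  6, - 4, - 2, - 1,4,4,4,4,  6, 8,9]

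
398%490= 398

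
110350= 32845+77505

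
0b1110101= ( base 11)A7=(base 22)57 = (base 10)117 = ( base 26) 4D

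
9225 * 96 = 885600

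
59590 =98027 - 38437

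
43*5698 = 245014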